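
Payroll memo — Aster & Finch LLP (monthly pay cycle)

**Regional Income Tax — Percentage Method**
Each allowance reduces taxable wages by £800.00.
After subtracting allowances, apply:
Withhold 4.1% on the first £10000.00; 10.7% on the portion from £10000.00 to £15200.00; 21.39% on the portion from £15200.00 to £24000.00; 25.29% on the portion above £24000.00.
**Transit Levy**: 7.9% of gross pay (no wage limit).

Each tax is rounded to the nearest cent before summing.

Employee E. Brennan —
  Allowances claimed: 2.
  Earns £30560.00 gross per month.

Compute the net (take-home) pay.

Regional Income Tax: taxable = £30560.00 − 2×£800.00 = £28960.00
  £2848.72 + 25.29% × (£28960.00 − £24000.00) = £2848.72 + 25.29% × £4960.00 = £4103.10
Transit Levy: 7.9% × £30560.00 = £2414.24
Total withheld: £4103.10 + £2414.24 = £6517.34
Net pay: £30560.00 − £6517.34 = £24042.66

£24042.66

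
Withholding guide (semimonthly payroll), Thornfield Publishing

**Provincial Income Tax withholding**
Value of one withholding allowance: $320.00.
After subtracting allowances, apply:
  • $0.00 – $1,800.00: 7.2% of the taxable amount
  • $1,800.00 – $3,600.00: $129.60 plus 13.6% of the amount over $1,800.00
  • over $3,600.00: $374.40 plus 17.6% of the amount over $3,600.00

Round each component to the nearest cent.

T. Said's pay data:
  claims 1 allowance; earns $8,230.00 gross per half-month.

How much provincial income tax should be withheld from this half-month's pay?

$1,132.96

Provincial Income Tax: taxable = $8,230.00 − 1×$320.00 = $7,910.00
  $374.40 + 17.6% × ($7,910.00 − $3,600.00) = $374.40 + 17.6% × $4,310.00 = $1,132.96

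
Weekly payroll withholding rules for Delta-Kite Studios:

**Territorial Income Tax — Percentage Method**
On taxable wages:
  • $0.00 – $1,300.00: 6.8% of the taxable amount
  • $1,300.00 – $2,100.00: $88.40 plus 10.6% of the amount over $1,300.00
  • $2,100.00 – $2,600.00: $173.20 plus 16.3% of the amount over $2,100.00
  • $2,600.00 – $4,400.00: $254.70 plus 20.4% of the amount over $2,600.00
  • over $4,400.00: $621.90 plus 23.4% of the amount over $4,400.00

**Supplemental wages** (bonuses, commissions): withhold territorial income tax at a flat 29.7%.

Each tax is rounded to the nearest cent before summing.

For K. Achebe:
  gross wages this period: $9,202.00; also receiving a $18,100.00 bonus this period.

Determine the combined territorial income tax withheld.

$7,121.27

Territorial Income Tax: taxable = $9,202.00
  $621.90 + 23.4% × ($9,202.00 − $4,400.00) = $621.90 + 23.4% × $4,802.00 = $1,745.57
Supplemental (29.7% flat on bonus): 29.7% × $18,100.00 = $5,375.70
Total territorial income tax: $1,745.57 + $5,375.70 = $7,121.27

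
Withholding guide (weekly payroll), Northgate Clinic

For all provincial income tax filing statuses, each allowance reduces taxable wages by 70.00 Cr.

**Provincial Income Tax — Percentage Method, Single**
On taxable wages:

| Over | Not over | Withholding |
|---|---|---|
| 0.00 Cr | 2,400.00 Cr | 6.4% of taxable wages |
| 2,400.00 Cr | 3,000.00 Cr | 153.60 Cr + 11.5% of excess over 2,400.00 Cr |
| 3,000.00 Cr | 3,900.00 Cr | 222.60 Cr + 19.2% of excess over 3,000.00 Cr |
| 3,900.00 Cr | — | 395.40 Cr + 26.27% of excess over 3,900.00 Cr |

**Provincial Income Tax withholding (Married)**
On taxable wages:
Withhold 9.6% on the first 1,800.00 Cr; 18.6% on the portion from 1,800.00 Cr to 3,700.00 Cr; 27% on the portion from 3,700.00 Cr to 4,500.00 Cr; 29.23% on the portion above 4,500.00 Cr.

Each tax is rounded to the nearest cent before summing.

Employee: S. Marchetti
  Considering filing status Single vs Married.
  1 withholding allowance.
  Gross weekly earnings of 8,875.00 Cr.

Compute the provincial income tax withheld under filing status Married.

2,000.55 Cr

Provincial Income Tax (Married): taxable = 8,875.00 Cr − 1×70.00 Cr = 8,805.00 Cr
  742.20 Cr + 29.23% × (8,805.00 Cr − 4,500.00 Cr) = 742.20 Cr + 29.23% × 4,305.00 Cr = 2,000.55 Cr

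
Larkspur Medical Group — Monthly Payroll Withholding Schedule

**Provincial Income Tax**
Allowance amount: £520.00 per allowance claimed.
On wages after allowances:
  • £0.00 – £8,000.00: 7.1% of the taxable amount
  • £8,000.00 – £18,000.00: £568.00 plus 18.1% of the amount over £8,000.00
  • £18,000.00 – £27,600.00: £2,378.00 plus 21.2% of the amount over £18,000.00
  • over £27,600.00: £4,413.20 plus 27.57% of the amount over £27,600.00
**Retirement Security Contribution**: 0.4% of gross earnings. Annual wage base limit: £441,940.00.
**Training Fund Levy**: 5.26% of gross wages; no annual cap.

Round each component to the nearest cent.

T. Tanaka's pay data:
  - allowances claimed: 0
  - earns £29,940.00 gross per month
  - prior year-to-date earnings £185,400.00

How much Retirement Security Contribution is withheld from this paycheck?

Retirement Security Contribution: 0.4% × £29,940.00 = £119.76

£119.76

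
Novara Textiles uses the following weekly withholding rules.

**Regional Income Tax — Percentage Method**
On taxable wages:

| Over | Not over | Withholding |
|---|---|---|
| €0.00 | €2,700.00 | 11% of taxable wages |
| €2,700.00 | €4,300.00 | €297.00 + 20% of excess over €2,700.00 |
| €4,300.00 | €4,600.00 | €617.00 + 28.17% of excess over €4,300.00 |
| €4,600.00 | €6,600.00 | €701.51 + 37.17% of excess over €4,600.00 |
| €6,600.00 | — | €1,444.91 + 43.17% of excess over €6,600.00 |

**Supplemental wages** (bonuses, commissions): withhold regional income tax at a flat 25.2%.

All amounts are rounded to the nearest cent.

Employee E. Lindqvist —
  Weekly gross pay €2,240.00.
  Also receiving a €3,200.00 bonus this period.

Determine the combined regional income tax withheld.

€1,052.80

Regional Income Tax: taxable = €2,240.00
  11% × €2,240.00 = €246.40
Supplemental (25.2% flat on bonus): 25.2% × €3,200.00 = €806.40
Total regional income tax: €246.40 + €806.40 = €1,052.80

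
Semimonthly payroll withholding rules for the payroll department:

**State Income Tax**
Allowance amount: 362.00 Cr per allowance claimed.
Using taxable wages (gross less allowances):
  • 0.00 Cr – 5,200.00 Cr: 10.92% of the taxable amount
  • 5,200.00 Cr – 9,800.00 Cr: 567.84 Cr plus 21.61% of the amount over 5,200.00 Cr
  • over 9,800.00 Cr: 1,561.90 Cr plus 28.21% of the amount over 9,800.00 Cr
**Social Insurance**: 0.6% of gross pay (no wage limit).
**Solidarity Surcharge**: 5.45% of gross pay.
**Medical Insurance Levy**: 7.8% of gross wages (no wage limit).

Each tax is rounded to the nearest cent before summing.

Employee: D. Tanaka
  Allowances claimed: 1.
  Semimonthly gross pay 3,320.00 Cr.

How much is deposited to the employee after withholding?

State Income Tax: taxable = 3,320.00 Cr − 1×362.00 Cr = 2,958.00 Cr
  10.92% × 2,958.00 Cr = 323.01 Cr
Social Insurance: 0.6% × 3,320.00 Cr = 19.92 Cr
Solidarity Surcharge: 5.45% × 3,320.00 Cr = 180.94 Cr
Medical Insurance Levy: 7.8% × 3,320.00 Cr = 258.96 Cr
Total withheld: 323.01 Cr + 19.92 Cr + 180.94 Cr + 258.96 Cr = 782.83 Cr
Net pay: 3,320.00 Cr − 782.83 Cr = 2,537.17 Cr

2,537.17 Cr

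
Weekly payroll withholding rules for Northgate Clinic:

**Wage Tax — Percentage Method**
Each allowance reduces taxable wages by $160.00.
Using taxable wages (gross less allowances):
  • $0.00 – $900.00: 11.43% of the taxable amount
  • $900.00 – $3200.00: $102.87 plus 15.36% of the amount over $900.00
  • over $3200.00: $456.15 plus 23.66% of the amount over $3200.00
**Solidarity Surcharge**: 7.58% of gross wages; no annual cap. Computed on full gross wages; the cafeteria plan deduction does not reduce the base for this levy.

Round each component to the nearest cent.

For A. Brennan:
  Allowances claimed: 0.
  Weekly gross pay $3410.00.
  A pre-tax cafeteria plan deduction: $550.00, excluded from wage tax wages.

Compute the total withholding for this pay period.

$662.41

Wage Tax: taxable = $3410.00 − $550.00 = $2860.00
  $102.87 + 15.36% × ($2860.00 − $900.00) = $102.87 + 15.36% × $1960.00 = $403.93
Solidarity Surcharge: 7.58% × $3410.00 = $258.48
Total: $403.93 + $258.48 = $662.41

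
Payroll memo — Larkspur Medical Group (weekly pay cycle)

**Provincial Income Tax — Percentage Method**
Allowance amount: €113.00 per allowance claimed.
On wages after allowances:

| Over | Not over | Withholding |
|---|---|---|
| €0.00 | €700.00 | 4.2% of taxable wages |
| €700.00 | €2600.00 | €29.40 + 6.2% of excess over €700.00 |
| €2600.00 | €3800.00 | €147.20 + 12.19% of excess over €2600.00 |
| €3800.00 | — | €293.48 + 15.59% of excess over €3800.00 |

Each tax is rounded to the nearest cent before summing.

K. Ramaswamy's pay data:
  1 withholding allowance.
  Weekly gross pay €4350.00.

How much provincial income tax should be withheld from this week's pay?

Provincial Income Tax: taxable = €4350.00 − 1×€113.00 = €4237.00
  €293.48 + 15.59% × (€4237.00 − €3800.00) = €293.48 + 15.59% × €437.00 = €361.61

€361.61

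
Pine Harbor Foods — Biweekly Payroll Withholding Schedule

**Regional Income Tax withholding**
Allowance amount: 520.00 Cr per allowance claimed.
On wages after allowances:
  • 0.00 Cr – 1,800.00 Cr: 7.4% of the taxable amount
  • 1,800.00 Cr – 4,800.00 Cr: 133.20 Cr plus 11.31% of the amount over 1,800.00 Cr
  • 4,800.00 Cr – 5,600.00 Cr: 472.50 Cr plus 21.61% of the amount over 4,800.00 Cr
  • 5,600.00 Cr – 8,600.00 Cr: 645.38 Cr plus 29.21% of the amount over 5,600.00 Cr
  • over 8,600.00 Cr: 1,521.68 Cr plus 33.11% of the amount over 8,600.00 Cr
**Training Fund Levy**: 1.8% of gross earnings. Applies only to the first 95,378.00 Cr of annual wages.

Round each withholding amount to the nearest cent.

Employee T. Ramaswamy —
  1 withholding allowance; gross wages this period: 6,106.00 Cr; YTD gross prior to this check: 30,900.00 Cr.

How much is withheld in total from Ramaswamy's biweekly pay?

752.26 Cr

Regional Income Tax: taxable = 6,106.00 Cr − 1×520.00 Cr = 5,586.00 Cr
  472.50 Cr + 21.61% × (5,586.00 Cr − 4,800.00 Cr) = 472.50 Cr + 21.61% × 786.00 Cr = 642.35 Cr
Training Fund Levy: 1.8% × 6,106.00 Cr = 109.91 Cr
Total: 642.35 Cr + 109.91 Cr = 752.26 Cr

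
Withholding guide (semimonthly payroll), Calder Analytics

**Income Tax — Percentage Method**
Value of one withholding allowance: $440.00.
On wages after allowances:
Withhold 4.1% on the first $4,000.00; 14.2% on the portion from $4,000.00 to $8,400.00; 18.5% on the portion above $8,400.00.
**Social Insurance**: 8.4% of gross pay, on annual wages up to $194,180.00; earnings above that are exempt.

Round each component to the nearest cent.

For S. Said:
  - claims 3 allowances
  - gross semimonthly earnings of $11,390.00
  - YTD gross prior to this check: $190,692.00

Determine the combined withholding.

Income Tax: taxable = $11,390.00 − 3×$440.00 = $10,070.00
  $788.80 + 18.5% × ($10,070.00 − $8,400.00) = $788.80 + 18.5% × $1,670.00 = $1,097.75
Social Insurance: cap $194,180.00 − YTD $190,692.00 = $3,488.00 subject; 8.4% × $3,488.00 = $292.99
Total: $1,097.75 + $292.99 = $1,390.74

$1,390.74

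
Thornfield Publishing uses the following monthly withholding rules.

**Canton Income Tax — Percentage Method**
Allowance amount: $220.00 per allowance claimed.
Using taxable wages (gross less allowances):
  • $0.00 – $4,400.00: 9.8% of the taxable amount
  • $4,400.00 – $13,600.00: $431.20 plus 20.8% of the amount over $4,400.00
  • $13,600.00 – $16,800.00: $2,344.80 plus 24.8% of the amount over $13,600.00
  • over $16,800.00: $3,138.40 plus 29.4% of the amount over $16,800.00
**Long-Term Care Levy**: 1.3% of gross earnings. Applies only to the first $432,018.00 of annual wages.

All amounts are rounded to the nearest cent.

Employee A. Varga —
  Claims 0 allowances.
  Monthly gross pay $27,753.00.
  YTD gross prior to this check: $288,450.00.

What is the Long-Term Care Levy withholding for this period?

Long-Term Care Levy: 1.3% × $27,753.00 = $360.79

$360.79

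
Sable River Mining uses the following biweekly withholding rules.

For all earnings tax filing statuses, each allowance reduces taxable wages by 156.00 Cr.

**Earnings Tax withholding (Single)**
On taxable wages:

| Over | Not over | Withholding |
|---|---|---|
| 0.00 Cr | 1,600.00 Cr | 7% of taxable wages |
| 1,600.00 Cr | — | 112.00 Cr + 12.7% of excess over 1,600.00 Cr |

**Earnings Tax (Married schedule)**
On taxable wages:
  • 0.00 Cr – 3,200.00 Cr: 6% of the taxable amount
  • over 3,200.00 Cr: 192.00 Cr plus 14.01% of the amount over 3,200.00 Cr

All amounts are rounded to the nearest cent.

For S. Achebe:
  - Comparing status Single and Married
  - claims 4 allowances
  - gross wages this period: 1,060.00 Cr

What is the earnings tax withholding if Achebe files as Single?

Earnings Tax (Single): taxable = 1,060.00 Cr − 4×156.00 Cr = 436.00 Cr
  7% × 436.00 Cr = 30.52 Cr

30.52 Cr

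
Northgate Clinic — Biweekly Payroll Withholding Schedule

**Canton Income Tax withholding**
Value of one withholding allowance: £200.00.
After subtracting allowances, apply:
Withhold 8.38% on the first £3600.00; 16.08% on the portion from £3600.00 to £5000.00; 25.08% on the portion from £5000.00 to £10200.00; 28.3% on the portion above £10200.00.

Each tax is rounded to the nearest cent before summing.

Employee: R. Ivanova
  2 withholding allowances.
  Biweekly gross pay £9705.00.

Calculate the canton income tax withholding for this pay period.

Canton Income Tax: taxable = £9705.00 − 2×£200.00 = £9305.00
  £526.80 + 25.08% × (£9305.00 − £5000.00) = £526.80 + 25.08% × £4305.00 = £1606.49

£1606.49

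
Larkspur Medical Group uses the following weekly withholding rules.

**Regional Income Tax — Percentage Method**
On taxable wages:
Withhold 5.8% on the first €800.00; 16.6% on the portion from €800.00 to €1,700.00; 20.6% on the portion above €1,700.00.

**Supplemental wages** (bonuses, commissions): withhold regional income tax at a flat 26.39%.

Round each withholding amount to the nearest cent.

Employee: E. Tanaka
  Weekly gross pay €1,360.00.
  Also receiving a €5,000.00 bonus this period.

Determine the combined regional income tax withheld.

Regional Income Tax: taxable = €1,360.00
  €46.40 + 16.6% × (€1,360.00 − €800.00) = €46.40 + 16.6% × €560.00 = €139.36
Supplemental (26.39% flat on bonus): 26.39% × €5,000.00 = €1,319.50
Total regional income tax: €139.36 + €1,319.50 = €1,458.86

€1,458.86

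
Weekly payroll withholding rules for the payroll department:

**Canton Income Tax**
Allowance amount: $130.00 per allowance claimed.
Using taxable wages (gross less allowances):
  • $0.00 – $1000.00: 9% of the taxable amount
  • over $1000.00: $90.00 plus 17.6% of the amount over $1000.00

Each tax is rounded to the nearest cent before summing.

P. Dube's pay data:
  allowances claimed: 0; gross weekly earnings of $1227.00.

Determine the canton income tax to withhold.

$129.95

Canton Income Tax: taxable = $1227.00
  $90.00 + 17.6% × ($1227.00 − $1000.00) = $90.00 + 17.6% × $227.00 = $129.95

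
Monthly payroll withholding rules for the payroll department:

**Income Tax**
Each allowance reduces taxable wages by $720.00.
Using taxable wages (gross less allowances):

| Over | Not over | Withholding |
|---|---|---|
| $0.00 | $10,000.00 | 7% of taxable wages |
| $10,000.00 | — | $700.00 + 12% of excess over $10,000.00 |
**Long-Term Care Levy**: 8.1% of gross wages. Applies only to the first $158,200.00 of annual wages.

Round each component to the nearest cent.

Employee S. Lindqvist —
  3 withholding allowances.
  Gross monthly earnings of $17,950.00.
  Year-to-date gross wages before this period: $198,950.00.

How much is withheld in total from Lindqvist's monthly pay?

$1,394.80

Income Tax: taxable = $17,950.00 − 3×$720.00 = $15,790.00
  $700.00 + 12% × ($15,790.00 − $10,000.00) = $700.00 + 12% × $5,790.00 = $1,394.80
Long-Term Care Levy: YTD $198,950.00 ≥ cap $158,200.00 → $0.00
Total: $1,394.80 + $0.00 = $1,394.80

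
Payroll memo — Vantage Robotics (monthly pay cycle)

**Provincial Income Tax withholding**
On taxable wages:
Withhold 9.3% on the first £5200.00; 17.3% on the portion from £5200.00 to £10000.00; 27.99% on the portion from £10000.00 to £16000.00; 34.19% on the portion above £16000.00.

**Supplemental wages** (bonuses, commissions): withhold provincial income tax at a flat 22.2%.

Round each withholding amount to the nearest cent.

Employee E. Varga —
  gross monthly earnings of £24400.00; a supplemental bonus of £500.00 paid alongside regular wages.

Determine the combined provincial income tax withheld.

Provincial Income Tax: taxable = £24400.00
  £2993.40 + 34.19% × (£24400.00 − £16000.00) = £2993.40 + 34.19% × £8400.00 = £5865.36
Supplemental (22.2% flat on bonus): 22.2% × £500.00 = £111.00
Total provincial income tax: £5865.36 + £111.00 = £5976.36

£5976.36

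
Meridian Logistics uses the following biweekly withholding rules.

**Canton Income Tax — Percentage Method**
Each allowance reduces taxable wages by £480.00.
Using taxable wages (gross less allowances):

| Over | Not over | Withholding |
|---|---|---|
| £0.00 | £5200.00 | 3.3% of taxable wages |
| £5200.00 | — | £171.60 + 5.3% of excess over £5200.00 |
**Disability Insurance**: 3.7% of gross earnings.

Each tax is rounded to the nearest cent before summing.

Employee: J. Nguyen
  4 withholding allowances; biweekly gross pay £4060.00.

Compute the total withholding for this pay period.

£220.84

Canton Income Tax: taxable = £4060.00 − 4×£480.00 = £2140.00
  3.3% × £2140.00 = £70.62
Disability Insurance: 3.7% × £4060.00 = £150.22
Total: £70.62 + £150.22 = £220.84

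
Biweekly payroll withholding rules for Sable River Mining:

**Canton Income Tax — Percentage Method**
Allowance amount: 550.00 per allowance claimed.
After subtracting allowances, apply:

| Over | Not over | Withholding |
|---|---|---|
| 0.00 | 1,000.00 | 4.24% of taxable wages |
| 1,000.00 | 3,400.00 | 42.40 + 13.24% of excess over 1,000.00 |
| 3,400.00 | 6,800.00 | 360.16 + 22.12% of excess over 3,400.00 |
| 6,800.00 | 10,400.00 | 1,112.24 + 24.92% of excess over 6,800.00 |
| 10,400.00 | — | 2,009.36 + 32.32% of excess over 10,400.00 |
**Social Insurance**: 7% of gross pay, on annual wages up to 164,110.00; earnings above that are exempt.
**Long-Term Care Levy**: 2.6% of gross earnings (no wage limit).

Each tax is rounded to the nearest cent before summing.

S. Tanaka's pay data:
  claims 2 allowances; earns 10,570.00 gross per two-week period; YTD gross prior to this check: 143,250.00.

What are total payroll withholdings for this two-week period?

Canton Income Tax: taxable = 10,570.00 − 2×550.00 = 9,470.00
  1,112.24 + 24.92% × (9,470.00 − 6,800.00) = 1,112.24 + 24.92% × 2,670.00 = 1,777.60
Social Insurance: 7% × 10,570.00 = 739.90
Long-Term Care Levy: 2.6% × 10,570.00 = 274.82
Total: 1,777.60 + 739.90 + 274.82 = 2,792.32

2,792.32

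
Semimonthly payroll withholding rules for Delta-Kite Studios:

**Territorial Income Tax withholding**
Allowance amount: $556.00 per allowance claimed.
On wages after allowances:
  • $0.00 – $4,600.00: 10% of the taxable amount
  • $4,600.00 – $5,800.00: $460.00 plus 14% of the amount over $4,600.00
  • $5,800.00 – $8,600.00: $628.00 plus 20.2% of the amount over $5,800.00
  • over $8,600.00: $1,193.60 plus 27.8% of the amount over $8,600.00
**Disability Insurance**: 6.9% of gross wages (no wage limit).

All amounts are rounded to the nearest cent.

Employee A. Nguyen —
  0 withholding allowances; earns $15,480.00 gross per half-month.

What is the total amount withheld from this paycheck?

Territorial Income Tax: taxable = $15,480.00
  $1,193.60 + 27.8% × ($15,480.00 − $8,600.00) = $1,193.60 + 27.8% × $6,880.00 = $3,106.24
Disability Insurance: 6.9% × $15,480.00 = $1,068.12
Total: $3,106.24 + $1,068.12 = $4,174.36

$4,174.36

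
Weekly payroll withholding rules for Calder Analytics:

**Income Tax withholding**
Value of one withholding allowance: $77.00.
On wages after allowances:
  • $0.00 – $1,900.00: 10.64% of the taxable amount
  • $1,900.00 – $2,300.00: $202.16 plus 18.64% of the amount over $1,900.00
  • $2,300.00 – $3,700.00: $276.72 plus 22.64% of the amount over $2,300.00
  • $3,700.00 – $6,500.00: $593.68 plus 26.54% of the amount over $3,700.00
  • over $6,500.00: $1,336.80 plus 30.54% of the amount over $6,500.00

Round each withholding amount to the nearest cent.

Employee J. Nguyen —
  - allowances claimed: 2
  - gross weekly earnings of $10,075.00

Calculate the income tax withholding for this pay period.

$2,381.57

Income Tax: taxable = $10,075.00 − 2×$77.00 = $9,921.00
  $1,336.80 + 30.54% × ($9,921.00 − $6,500.00) = $1,336.80 + 30.54% × $3,421.00 = $2,381.57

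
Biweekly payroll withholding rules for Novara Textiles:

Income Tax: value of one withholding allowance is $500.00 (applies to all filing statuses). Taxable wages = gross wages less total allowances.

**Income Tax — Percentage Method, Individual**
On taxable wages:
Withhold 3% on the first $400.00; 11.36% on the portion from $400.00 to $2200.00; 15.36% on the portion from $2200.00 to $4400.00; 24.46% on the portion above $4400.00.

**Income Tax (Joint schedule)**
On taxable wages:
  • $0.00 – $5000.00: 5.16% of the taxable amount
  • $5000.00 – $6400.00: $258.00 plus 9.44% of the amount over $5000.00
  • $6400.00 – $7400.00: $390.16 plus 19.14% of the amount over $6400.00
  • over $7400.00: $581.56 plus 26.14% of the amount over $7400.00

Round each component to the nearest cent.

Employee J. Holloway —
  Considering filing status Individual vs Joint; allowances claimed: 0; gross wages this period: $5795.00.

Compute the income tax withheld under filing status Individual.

Income Tax (Individual): taxable = $5795.00
  $554.40 + 24.46% × ($5795.00 − $4400.00) = $554.40 + 24.46% × $1395.00 = $895.62

$895.62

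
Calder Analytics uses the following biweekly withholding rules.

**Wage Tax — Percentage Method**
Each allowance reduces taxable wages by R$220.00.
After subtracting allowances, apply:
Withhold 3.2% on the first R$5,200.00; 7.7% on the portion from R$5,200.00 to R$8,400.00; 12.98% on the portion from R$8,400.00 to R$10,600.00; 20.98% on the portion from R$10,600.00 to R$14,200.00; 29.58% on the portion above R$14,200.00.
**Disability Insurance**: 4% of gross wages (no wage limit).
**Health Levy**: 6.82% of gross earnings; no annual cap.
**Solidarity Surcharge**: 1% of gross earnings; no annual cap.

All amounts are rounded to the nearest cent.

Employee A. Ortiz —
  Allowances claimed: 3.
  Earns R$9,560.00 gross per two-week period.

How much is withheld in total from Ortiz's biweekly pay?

Wage Tax: taxable = R$9,560.00 − 3×R$220.00 = R$8,900.00
  R$412.80 + 12.98% × (R$8,900.00 − R$8,400.00) = R$412.80 + 12.98% × R$500.00 = R$477.70
Disability Insurance: 4% × R$9,560.00 = R$382.40
Health Levy: 6.82% × R$9,560.00 = R$651.99
Solidarity Surcharge: 1% × R$9,560.00 = R$95.60
Total: R$477.70 + R$382.40 + R$651.99 + R$95.60 = R$1,607.69

R$1,607.69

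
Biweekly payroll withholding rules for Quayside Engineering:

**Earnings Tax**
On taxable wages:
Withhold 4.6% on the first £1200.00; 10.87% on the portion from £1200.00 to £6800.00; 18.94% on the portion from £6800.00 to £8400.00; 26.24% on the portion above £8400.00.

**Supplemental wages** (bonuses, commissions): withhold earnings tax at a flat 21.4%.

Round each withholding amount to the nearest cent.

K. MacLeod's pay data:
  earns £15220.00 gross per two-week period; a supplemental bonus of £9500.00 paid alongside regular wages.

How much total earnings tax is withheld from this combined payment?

Earnings Tax: taxable = £15220.00
  £966.96 + 26.24% × (£15220.00 − £8400.00) = £966.96 + 26.24% × £6820.00 = £2756.53
Supplemental (21.4% flat on bonus): 21.4% × £9500.00 = £2033.00
Total earnings tax: £2756.53 + £2033.00 = £4789.53

£4789.53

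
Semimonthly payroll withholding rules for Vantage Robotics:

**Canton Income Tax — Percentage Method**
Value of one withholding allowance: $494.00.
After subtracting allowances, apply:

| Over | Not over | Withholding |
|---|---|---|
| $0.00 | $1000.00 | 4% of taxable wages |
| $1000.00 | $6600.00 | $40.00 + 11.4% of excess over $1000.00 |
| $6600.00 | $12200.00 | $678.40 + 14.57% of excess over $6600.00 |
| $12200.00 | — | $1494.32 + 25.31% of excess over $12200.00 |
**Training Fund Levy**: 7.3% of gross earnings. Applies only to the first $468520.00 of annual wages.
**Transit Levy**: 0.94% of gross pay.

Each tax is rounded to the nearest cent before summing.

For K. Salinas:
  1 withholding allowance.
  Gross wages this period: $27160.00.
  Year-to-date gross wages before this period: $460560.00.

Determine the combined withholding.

Canton Income Tax: taxable = $27160.00 − 1×$494.00 = $26666.00
  $1494.32 + 25.31% × ($26666.00 − $12200.00) = $1494.32 + 25.31% × $14466.00 = $5155.66
Training Fund Levy: cap $468520.00 − YTD $460560.00 = $7960.00 subject; 7.3% × $7960.00 = $581.08
Transit Levy: 0.94% × $27160.00 = $255.30
Total: $5155.66 + $581.08 + $255.30 = $5992.04

$5992.04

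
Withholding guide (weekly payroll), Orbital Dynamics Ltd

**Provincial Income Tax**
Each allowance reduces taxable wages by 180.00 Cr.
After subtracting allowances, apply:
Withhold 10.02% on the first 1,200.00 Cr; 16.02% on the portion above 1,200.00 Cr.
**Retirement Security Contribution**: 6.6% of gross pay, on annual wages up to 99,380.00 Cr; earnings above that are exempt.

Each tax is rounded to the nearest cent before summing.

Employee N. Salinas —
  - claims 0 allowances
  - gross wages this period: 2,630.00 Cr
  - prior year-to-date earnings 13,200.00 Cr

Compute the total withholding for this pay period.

522.91 Cr

Provincial Income Tax: taxable = 2,630.00 Cr
  120.24 Cr + 16.02% × (2,630.00 Cr − 1,200.00 Cr) = 120.24 Cr + 16.02% × 1,430.00 Cr = 349.33 Cr
Retirement Security Contribution: 6.6% × 2,630.00 Cr = 173.58 Cr
Total: 349.33 Cr + 173.58 Cr = 522.91 Cr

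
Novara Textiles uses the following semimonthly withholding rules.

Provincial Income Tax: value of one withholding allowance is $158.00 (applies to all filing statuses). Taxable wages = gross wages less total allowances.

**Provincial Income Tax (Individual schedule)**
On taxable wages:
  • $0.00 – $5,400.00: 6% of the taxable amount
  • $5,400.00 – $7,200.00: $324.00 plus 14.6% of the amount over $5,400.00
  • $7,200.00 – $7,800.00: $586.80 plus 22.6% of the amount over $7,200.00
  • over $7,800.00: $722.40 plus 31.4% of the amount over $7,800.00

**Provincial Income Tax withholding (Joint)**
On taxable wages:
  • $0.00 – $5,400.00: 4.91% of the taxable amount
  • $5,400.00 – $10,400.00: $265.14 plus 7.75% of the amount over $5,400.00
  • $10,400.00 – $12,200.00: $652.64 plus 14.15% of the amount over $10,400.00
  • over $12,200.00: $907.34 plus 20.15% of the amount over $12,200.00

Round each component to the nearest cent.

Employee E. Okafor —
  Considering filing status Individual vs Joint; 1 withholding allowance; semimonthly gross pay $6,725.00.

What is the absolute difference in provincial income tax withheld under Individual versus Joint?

$138.80

Provincial Income Tax (Individual): taxable = $6,725.00 − 1×$158.00 = $6,567.00
  $324.00 + 14.6% × ($6,567.00 − $5,400.00) = $324.00 + 14.6% × $1,167.00 = $494.38
Provincial Income Tax (Joint): taxable = $6,725.00 − 1×$158.00 = $6,567.00
  $265.14 + 7.75% × ($6,567.00 − $5,400.00) = $265.14 + 7.75% × $1,167.00 = $355.58
Difference: |$494.38 − $355.58| = $138.80 (higher under Individual)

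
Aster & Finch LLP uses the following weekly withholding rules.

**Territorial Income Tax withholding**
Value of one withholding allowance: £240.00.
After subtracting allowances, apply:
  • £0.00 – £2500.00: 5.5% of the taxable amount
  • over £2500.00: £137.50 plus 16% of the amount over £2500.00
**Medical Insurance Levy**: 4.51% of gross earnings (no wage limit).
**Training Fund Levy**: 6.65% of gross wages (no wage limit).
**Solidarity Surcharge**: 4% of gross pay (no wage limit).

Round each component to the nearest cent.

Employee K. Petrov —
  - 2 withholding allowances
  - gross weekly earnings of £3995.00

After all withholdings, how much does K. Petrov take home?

Territorial Income Tax: taxable = £3995.00 − 2×£240.00 = £3515.00
  £137.50 + 16% × (£3515.00 − £2500.00) = £137.50 + 16% × £1015.00 = £299.90
Medical Insurance Levy: 4.51% × £3995.00 = £180.17
Training Fund Levy: 6.65% × £3995.00 = £265.67
Solidarity Surcharge: 4% × £3995.00 = £159.80
Total withheld: £299.90 + £180.17 + £265.67 + £159.80 = £905.54
Net pay: £3995.00 − £905.54 = £3089.46

£3089.46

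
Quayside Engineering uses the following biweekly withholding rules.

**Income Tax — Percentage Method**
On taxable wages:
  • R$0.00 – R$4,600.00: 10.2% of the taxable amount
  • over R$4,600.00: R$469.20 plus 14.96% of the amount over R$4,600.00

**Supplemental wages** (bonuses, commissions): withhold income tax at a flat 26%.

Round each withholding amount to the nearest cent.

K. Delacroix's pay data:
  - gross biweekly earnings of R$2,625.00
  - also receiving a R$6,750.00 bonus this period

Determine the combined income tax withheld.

Income Tax: taxable = R$2,625.00
  10.2% × R$2,625.00 = R$267.75
Supplemental (26% flat on bonus): 26% × R$6,750.00 = R$1,755.00
Total income tax: R$267.75 + R$1,755.00 = R$2,022.75

R$2,022.75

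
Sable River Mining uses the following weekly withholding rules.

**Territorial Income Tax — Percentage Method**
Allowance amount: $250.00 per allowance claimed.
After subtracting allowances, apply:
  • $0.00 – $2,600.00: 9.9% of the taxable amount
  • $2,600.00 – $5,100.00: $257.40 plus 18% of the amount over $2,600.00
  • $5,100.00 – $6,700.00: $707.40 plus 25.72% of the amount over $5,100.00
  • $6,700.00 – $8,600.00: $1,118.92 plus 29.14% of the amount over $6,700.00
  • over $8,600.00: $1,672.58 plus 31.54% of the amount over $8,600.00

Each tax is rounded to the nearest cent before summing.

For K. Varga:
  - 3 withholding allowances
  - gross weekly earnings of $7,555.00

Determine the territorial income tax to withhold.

$1,149.52

Territorial Income Tax: taxable = $7,555.00 − 3×$250.00 = $6,805.00
  $1,118.92 + 29.14% × ($6,805.00 − $6,700.00) = $1,118.92 + 29.14% × $105.00 = $1,149.52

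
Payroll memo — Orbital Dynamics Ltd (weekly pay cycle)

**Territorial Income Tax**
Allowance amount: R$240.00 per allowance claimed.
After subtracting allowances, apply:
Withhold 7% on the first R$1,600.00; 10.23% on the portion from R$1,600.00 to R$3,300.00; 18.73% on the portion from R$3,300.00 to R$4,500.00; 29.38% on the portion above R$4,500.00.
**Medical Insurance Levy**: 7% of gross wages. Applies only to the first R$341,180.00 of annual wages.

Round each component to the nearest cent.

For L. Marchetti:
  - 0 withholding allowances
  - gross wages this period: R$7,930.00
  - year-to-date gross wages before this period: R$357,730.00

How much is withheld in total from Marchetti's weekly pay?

R$1,518.40

Territorial Income Tax: taxable = R$7,930.00
  R$510.67 + 29.38% × (R$7,930.00 − R$4,500.00) = R$510.67 + 29.38% × R$3,430.00 = R$1,518.40
Medical Insurance Levy: YTD R$357,730.00 ≥ cap R$341,180.00 → R$0.00
Total: R$1,518.40 + R$0.00 = R$1,518.40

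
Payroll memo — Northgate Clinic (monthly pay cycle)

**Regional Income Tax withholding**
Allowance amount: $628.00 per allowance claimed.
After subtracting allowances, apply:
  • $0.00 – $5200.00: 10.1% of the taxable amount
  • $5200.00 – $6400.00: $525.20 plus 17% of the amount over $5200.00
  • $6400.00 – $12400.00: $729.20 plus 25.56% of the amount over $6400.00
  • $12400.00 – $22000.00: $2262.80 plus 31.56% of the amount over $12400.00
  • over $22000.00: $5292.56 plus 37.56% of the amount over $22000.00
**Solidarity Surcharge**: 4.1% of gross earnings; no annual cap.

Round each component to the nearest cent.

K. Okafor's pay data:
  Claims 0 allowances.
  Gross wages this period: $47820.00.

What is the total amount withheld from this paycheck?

Regional Income Tax: taxable = $47820.00
  $5292.56 + 37.56% × ($47820.00 − $22000.00) = $5292.56 + 37.56% × $25820.00 = $14990.55
Solidarity Surcharge: 4.1% × $47820.00 = $1960.62
Total: $14990.55 + $1960.62 = $16951.17

$16951.17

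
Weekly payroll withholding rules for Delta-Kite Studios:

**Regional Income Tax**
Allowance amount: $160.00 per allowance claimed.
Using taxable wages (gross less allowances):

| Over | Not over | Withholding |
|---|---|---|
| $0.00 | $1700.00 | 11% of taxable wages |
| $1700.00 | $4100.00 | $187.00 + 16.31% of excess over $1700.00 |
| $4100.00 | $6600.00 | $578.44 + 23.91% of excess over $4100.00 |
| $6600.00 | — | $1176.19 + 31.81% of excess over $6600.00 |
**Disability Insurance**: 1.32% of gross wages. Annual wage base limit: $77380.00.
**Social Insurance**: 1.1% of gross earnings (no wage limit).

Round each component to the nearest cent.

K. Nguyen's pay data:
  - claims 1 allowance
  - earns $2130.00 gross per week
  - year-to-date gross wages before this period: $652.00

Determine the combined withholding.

$282.59

Regional Income Tax: taxable = $2130.00 − 1×$160.00 = $1970.00
  $187.00 + 16.31% × ($1970.00 − $1700.00) = $187.00 + 16.31% × $270.00 = $231.04
Disability Insurance: 1.32% × $2130.00 = $28.12
Social Insurance: 1.1% × $2130.00 = $23.43
Total: $231.04 + $28.12 + $23.43 = $282.59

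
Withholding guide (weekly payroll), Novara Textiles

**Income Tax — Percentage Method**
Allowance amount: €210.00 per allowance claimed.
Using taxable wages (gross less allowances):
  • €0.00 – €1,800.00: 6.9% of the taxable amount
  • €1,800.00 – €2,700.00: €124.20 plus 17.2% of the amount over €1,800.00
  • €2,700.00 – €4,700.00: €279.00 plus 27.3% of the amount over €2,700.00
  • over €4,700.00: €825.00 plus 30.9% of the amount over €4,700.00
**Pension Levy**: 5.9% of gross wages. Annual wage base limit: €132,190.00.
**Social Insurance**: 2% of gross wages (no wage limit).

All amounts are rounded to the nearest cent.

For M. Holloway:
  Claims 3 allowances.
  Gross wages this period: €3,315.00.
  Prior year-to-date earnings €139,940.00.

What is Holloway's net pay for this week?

€2,972.28

Income Tax: taxable = €3,315.00 − 3×€210.00 = €2,685.00
  €124.20 + 17.2% × (€2,685.00 − €1,800.00) = €124.20 + 17.2% × €885.00 = €276.42
Pension Levy: YTD €139,940.00 ≥ cap €132,190.00 → €0.00
Social Insurance: 2% × €3,315.00 = €66.30
Total withheld: €276.42 + €0.00 + €66.30 = €342.72
Net pay: €3,315.00 − €342.72 = €2,972.28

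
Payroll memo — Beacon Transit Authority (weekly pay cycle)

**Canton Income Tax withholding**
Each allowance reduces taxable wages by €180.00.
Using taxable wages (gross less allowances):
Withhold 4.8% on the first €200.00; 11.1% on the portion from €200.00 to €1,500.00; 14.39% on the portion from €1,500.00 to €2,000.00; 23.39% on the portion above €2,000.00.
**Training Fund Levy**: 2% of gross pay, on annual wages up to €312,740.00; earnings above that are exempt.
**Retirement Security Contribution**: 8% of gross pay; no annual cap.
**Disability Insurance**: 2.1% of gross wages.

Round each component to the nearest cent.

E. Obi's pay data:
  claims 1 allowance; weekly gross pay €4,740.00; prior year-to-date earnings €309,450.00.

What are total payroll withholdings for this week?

€1,369.17

Canton Income Tax: taxable = €4,740.00 − 1×€180.00 = €4,560.00
  €225.85 + 23.39% × (€4,560.00 − €2,000.00) = €225.85 + 23.39% × €2,560.00 = €824.63
Training Fund Levy: cap €312,740.00 − YTD €309,450.00 = €3,290.00 subject; 2% × €3,290.00 = €65.80
Retirement Security Contribution: 8% × €4,740.00 = €379.20
Disability Insurance: 2.1% × €4,740.00 = €99.54
Total: €824.63 + €65.80 + €379.20 + €99.54 = €1,369.17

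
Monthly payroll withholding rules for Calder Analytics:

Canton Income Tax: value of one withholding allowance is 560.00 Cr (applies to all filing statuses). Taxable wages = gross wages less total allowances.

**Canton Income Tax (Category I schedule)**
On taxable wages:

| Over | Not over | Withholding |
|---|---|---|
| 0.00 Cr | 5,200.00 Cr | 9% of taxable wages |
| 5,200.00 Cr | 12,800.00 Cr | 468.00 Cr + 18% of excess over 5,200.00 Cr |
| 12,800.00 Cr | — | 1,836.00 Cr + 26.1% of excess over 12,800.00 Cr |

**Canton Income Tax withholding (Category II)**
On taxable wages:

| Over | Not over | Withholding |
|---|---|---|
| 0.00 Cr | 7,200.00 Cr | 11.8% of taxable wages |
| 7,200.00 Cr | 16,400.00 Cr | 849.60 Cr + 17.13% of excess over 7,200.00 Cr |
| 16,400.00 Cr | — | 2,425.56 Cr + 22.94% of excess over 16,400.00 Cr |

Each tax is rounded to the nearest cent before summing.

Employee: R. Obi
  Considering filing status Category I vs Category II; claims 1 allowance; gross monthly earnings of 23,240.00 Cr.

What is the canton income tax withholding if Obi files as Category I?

Canton Income Tax (Category I): taxable = 23,240.00 Cr − 1×560.00 Cr = 22,680.00 Cr
  1,836.00 Cr + 26.1% × (22,680.00 Cr − 12,800.00 Cr) = 1,836.00 Cr + 26.1% × 9,880.00 Cr = 4,414.68 Cr

4,414.68 Cr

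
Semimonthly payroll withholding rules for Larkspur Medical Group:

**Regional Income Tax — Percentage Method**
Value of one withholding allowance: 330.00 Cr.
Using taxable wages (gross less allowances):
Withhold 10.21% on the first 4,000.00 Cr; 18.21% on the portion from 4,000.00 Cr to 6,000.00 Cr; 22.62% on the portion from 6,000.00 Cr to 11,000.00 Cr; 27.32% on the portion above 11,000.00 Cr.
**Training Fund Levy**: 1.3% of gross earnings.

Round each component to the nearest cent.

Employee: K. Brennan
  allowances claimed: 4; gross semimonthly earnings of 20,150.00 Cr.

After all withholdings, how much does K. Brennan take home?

Regional Income Tax: taxable = 20,150.00 Cr − 4×330.00 Cr = 18,830.00 Cr
  1,903.60 Cr + 27.32% × (18,830.00 Cr − 11,000.00 Cr) = 1,903.60 Cr + 27.32% × 7,830.00 Cr = 4,042.76 Cr
Training Fund Levy: 1.3% × 20,150.00 Cr = 261.95 Cr
Total withheld: 4,042.76 Cr + 261.95 Cr = 4,304.71 Cr
Net pay: 20,150.00 Cr − 4,304.71 Cr = 15,845.29 Cr

15,845.29 Cr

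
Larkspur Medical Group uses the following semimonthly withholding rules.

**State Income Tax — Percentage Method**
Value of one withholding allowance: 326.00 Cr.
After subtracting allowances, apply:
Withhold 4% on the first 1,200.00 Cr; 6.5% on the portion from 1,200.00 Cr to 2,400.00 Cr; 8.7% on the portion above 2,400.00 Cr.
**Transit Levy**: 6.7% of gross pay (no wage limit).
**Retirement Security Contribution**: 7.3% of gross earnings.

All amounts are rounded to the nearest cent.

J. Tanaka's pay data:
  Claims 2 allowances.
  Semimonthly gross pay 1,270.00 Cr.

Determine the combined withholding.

State Income Tax: taxable = 1,270.00 Cr − 2×326.00 Cr = 618.00 Cr
  4% × 618.00 Cr = 24.72 Cr
Transit Levy: 6.7% × 1,270.00 Cr = 85.09 Cr
Retirement Security Contribution: 7.3% × 1,270.00 Cr = 92.71 Cr
Total: 24.72 Cr + 85.09 Cr + 92.71 Cr = 202.52 Cr

202.52 Cr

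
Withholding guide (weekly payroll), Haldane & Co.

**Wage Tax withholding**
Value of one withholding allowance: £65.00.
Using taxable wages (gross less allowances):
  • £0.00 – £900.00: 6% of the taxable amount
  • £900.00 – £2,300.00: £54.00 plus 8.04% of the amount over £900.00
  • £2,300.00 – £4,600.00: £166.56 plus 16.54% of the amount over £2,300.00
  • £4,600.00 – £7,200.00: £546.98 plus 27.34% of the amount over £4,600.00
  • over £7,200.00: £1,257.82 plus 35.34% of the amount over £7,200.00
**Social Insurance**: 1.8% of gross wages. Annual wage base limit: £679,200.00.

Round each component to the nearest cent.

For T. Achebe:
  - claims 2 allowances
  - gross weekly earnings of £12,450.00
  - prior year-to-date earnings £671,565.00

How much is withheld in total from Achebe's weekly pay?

£3,204.66

Wage Tax: taxable = £12,450.00 − 2×£65.00 = £12,320.00
  £1,257.82 + 35.34% × (£12,320.00 − £7,200.00) = £1,257.82 + 35.34% × £5,120.00 = £3,067.23
Social Insurance: cap £679,200.00 − YTD £671,565.00 = £7,635.00 subject; 1.8% × £7,635.00 = £137.43
Total: £3,067.23 + £137.43 = £3,204.66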